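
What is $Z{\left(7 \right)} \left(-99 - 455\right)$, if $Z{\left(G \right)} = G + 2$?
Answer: $-4986$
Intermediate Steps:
$Z{\left(G \right)} = 2 + G$
$Z{\left(7 \right)} \left(-99 - 455\right) = \left(2 + 7\right) \left(-99 - 455\right) = 9 \left(-554\right) = -4986$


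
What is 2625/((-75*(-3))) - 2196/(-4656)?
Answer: 14129/1164 ≈ 12.138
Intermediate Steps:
2625/((-75*(-3))) - 2196/(-4656) = 2625/225 - 2196*(-1/4656) = 2625*(1/225) + 183/388 = 35/3 + 183/388 = 14129/1164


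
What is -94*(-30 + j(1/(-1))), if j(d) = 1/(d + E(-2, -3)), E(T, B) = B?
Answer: 5687/2 ≈ 2843.5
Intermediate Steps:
j(d) = 1/(-3 + d) (j(d) = 1/(d - 3) = 1/(-3 + d))
-94*(-30 + j(1/(-1))) = -94*(-30 + 1/(-3 + 1/(-1))) = -94*(-30 + 1/(-3 - 1)) = -94*(-30 + 1/(-4)) = -94*(-30 - ¼) = -94*(-121/4) = 5687/2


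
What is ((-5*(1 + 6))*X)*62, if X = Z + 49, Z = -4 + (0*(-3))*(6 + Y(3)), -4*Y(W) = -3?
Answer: -97650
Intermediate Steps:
Y(W) = ¾ (Y(W) = -¼*(-3) = ¾)
Z = -4 (Z = -4 + (0*(-3))*(6 + ¾) = -4 + 0*(27/4) = -4 + 0 = -4)
X = 45 (X = -4 + 49 = 45)
((-5*(1 + 6))*X)*62 = (-5*(1 + 6)*45)*62 = (-5*7*45)*62 = -35*45*62 = -1575*62 = -97650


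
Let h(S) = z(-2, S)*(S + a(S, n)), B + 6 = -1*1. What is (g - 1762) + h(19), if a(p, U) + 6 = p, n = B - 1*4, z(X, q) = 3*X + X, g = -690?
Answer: -2708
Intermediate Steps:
B = -7 (B = -6 - 1*1 = -6 - 1 = -7)
z(X, q) = 4*X
n = -11 (n = -7 - 1*4 = -7 - 4 = -11)
a(p, U) = -6 + p
h(S) = 48 - 16*S (h(S) = (4*(-2))*(S + (-6 + S)) = -8*(-6 + 2*S) = 48 - 16*S)
(g - 1762) + h(19) = (-690 - 1762) + (48 - 16*19) = -2452 + (48 - 304) = -2452 - 256 = -2708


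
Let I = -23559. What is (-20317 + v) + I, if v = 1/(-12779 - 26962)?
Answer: -1743676117/39741 ≈ -43876.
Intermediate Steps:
v = -1/39741 (v = 1/(-39741) = -1/39741 ≈ -2.5163e-5)
(-20317 + v) + I = (-20317 - 1/39741) - 23559 = -807417898/39741 - 23559 = -1743676117/39741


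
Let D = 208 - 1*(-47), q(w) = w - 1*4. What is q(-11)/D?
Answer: -1/17 ≈ -0.058824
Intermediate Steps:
q(w) = -4 + w (q(w) = w - 4 = -4 + w)
D = 255 (D = 208 + 47 = 255)
q(-11)/D = (-4 - 11)/255 = -15*1/255 = -1/17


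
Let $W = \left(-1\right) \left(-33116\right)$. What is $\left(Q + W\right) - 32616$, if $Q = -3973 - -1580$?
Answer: $-1893$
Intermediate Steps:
$Q = -2393$ ($Q = -3973 + 1580 = -2393$)
$W = 33116$
$\left(Q + W\right) - 32616 = \left(-2393 + 33116\right) - 32616 = 30723 - 32616 = -1893$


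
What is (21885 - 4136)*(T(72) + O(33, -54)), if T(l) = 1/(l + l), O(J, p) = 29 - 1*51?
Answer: -56211083/144 ≈ -3.9035e+5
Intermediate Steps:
O(J, p) = -22 (O(J, p) = 29 - 51 = -22)
T(l) = 1/(2*l)
(21885 - 4136)*(T(72) + O(33, -54)) = (21885 - 4136)*((½)/72 - 22) = 17749*((½)*(1/72) - 22) = 17749*(1/144 - 22) = 17749*(-3167/144) = -56211083/144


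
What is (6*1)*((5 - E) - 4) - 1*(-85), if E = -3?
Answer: 109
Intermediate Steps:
(6*1)*((5 - E) - 4) - 1*(-85) = (6*1)*((5 - 1*(-3)) - 4) - 1*(-85) = 6*((5 + 3) - 4) + 85 = 6*(8 - 4) + 85 = 6*4 + 85 = 24 + 85 = 109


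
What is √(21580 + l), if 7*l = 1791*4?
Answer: 4*√69223/7 ≈ 150.34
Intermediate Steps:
l = 7164/7 (l = (1791*4)/7 = (⅐)*7164 = 7164/7 ≈ 1023.4)
√(21580 + l) = √(21580 + 7164/7) = √(158224/7) = 4*√69223/7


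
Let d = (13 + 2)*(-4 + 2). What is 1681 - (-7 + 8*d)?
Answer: 1928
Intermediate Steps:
d = -30 (d = 15*(-2) = -30)
1681 - (-7 + 8*d) = 1681 - (-7 + 8*(-30)) = 1681 - (-7 - 240) = 1681 - 1*(-247) = 1681 + 247 = 1928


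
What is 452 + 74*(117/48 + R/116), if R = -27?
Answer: 142715/232 ≈ 615.15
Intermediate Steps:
452 + 74*(117/48 + R/116) = 452 + 74*(117/48 - 27/116) = 452 + 74*(117*(1/48) - 27*1/116) = 452 + 74*(39/16 - 27/116) = 452 + 74*(1023/464) = 452 + 37851/232 = 142715/232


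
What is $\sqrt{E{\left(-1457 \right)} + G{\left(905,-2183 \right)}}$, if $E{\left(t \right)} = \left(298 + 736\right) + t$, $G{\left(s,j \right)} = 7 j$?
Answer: $2 i \sqrt{3926} \approx 125.32 i$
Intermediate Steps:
$E{\left(t \right)} = 1034 + t$
$\sqrt{E{\left(-1457 \right)} + G{\left(905,-2183 \right)}} = \sqrt{\left(1034 - 1457\right) + 7 \left(-2183\right)} = \sqrt{-423 - 15281} = \sqrt{-15704} = 2 i \sqrt{3926}$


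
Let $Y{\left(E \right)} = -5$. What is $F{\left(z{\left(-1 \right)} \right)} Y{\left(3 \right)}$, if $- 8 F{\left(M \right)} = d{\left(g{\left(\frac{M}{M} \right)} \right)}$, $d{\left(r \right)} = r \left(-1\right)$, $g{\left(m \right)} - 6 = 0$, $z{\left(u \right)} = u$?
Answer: $- \frac{15}{4} \approx -3.75$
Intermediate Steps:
$g{\left(m \right)} = 6$ ($g{\left(m \right)} = 6 + 0 = 6$)
$d{\left(r \right)} = - r$
$F{\left(M \right)} = \frac{3}{4}$ ($F{\left(M \right)} = - \frac{\left(-1\right) 6}{8} = \left(- \frac{1}{8}\right) \left(-6\right) = \frac{3}{4}$)
$F{\left(z{\left(-1 \right)} \right)} Y{\left(3 \right)} = \frac{3}{4} \left(-5\right) = - \frac{15}{4}$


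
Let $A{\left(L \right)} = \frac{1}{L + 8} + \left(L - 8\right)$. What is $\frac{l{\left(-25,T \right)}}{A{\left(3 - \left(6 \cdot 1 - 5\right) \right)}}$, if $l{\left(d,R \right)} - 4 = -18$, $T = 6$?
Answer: $\frac{140}{59} \approx 2.3729$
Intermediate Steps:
$l{\left(d,R \right)} = -14$ ($l{\left(d,R \right)} = 4 - 18 = -14$)
$A{\left(L \right)} = -8 + L + \frac{1}{8 + L}$ ($A{\left(L \right)} = \frac{1}{8 + L} + \left(L - 8\right) = \frac{1}{8 + L} + \left(-8 + L\right) = -8 + L + \frac{1}{8 + L}$)
$\frac{l{\left(-25,T \right)}}{A{\left(3 - \left(6 \cdot 1 - 5\right) \right)}} = - \frac{14}{\frac{1}{8 + \left(3 - \left(6 \cdot 1 - 5\right)\right)} \left(-63 + \left(3 - \left(6 \cdot 1 - 5\right)\right)^{2}\right)} = - \frac{14}{\frac{1}{8 + \left(3 - \left(6 - 5\right)\right)} \left(-63 + \left(3 - \left(6 - 5\right)\right)^{2}\right)} = - \frac{14}{\frac{1}{8 + \left(3 - 1\right)} \left(-63 + \left(3 - 1\right)^{2}\right)} = - \frac{14}{\frac{1}{8 + 2} \left(-63 + 2^{2}\right)} = - \frac{14}{\frac{1}{10} \left(-63 + 4\right)} = - \frac{14}{\frac{1}{10} \left(-59\right)} = - \frac{14}{- \frac{59}{10}} = \left(-14\right) \left(- \frac{10}{59}\right) = \frac{140}{59}$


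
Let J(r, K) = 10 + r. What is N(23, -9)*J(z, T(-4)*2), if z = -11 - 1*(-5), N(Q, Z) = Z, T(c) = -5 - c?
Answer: -36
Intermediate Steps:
z = -6 (z = -11 + 5 = -6)
N(23, -9)*J(z, T(-4)*2) = -9*(10 - 6) = -9*4 = -36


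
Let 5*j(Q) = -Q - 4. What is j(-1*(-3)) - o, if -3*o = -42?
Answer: -77/5 ≈ -15.400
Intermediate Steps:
o = 14 (o = -⅓*(-42) = 14)
j(Q) = -⅘ - Q/5 (j(Q) = (-Q - 4)/5 = (-4 - Q)/5 = -⅘ - Q/5)
j(-1*(-3)) - o = (-⅘ - (-1)*(-3)/5) - 1*14 = (-⅘ - ⅕*3) - 14 = (-⅘ - ⅗) - 14 = -7/5 - 14 = -77/5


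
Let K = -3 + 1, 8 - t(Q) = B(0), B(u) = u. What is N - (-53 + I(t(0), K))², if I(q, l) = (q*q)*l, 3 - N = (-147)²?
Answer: -54367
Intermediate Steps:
t(Q) = 8 (t(Q) = 8 - 1*0 = 8 + 0 = 8)
K = -2
N = -21606 (N = 3 - 1*(-147)² = 3 - 1*21609 = 3 - 21609 = -21606)
I(q, l) = l*q² (I(q, l) = q²*l = l*q²)
N - (-53 + I(t(0), K))² = -21606 - (-53 - 2*8²)² = -21606 - (-53 - 2*64)² = -21606 - (-53 - 128)² = -21606 - 1*(-181)² = -21606 - 1*32761 = -21606 - 32761 = -54367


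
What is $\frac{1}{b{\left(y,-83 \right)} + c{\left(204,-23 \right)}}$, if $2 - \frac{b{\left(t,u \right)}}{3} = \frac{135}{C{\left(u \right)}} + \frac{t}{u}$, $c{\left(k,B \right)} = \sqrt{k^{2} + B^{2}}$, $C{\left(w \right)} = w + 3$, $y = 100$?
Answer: $- \frac{25884048}{73946348599} + \frac{1763584 \sqrt{42145}}{73946348599} \approx 0.0045461$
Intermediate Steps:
$C{\left(w \right)} = 3 + w$
$c{\left(k,B \right)} = \sqrt{B^{2} + k^{2}}$
$b{\left(t,u \right)} = 6 - \frac{405}{3 + u} - \frac{3 t}{u}$ ($b{\left(t,u \right)} = 6 - 3 \left(\frac{135}{3 + u} + \frac{t}{u}\right) = 6 - \left(\frac{405}{3 + u} + \frac{3 t}{u}\right) = 6 - \frac{405}{3 + u} - \frac{3 t}{u}$)
$\frac{1}{b{\left(y,-83 \right)} + c{\left(204,-23 \right)}} = \frac{1}{\left(6 - \frac{405}{3 - 83} - \frac{300}{-83}\right) + \sqrt{\left(-23\right)^{2} + 204^{2}}} = \frac{1}{\left(6 - \frac{405}{-80} - 300 \left(- \frac{1}{83}\right)\right) + \sqrt{529 + 41616}} = \frac{1}{\left(6 - - \frac{81}{16} + \frac{300}{83}\right) + \sqrt{42145}} = \frac{1}{\left(6 + \frac{81}{16} + \frac{300}{83}\right) + \sqrt{42145}} = \frac{1}{\frac{19491}{1328} + \sqrt{42145}}$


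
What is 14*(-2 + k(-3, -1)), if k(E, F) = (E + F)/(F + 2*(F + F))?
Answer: -84/5 ≈ -16.800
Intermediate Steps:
k(E, F) = (E + F)/(5*F) (k(E, F) = (E + F)/(F + 2*(2*F)) = (E + F)/(F + 4*F) = (E + F)/((5*F)) = (E + F)*(1/(5*F)) = (E + F)/(5*F))
14*(-2 + k(-3, -1)) = 14*(-2 + (⅕)*(-3 - 1)/(-1)) = 14*(-2 + (⅕)*(-1)*(-4)) = 14*(-2 + ⅘) = 14*(-6/5) = -84/5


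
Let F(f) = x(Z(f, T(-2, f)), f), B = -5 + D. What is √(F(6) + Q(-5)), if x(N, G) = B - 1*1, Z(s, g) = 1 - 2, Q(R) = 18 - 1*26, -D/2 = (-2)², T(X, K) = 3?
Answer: I*√22 ≈ 4.6904*I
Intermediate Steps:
D = -8 (D = -2*(-2)² = -2*4 = -8)
Q(R) = -8 (Q(R) = 18 - 26 = -8)
B = -13 (B = -5 - 8 = -13)
Z(s, g) = -1
x(N, G) = -14 (x(N, G) = -13 - 1*1 = -13 - 1 = -14)
F(f) = -14
√(F(6) + Q(-5)) = √(-14 - 8) = √(-22) = I*√22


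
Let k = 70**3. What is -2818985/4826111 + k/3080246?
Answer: -113351793505/239767888763 ≈ -0.47276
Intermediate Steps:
k = 343000
-2818985/4826111 + k/3080246 = -2818985/4826111 + 343000/3080246 = -2818985*1/4826111 + 343000*(1/3080246) = -90935/155681 + 171500/1540123 = -113351793505/239767888763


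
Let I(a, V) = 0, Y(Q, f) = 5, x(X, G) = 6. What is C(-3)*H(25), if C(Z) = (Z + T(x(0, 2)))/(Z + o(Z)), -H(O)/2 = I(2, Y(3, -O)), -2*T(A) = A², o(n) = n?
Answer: 0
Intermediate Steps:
T(A) = -A²/2
H(O) = 0 (H(O) = -2*0 = 0)
C(Z) = (-18 + Z)/(2*Z) (C(Z) = (Z - ½*6²)/(Z + Z) = (Z - ½*36)/((2*Z)) = (Z - 18)*(1/(2*Z)) = (-18 + Z)*(1/(2*Z)) = (-18 + Z)/(2*Z))
C(-3)*H(25) = ((½)*(-18 - 3)/(-3))*0 = ((½)*(-⅓)*(-21))*0 = (7/2)*0 = 0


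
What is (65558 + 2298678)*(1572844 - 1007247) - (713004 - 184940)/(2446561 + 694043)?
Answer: 1049907677203210676/785151 ≈ 1.3372e+12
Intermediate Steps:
(65558 + 2298678)*(1572844 - 1007247) - (713004 - 184940)/(2446561 + 694043) = 2364236*565597 - 528064/3140604 = 1337204788892 - 528064/3140604 = 1337204788892 - 1*132016/785151 = 1337204788892 - 132016/785151 = 1049907677203210676/785151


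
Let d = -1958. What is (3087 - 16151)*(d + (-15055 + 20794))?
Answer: -49394984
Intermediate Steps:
(3087 - 16151)*(d + (-15055 + 20794)) = (3087 - 16151)*(-1958 + (-15055 + 20794)) = -13064*(-1958 + 5739) = -13064*3781 = -49394984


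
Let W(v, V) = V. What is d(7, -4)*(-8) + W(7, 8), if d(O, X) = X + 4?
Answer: 8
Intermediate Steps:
d(O, X) = 4 + X
d(7, -4)*(-8) + W(7, 8) = (4 - 4)*(-8) + 8 = 0*(-8) + 8 = 0 + 8 = 8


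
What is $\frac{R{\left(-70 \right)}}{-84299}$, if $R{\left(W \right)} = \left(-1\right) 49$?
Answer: $\frac{49}{84299} \approx 0.00058126$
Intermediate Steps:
$R{\left(W \right)} = -49$
$\frac{R{\left(-70 \right)}}{-84299} = - \frac{49}{-84299} = \left(-49\right) \left(- \frac{1}{84299}\right) = \frac{49}{84299}$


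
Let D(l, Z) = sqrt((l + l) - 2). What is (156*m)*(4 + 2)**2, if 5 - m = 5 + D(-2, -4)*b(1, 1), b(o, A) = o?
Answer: -5616*I*sqrt(6) ≈ -13756.0*I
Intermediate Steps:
D(l, Z) = sqrt(-2 + 2*l) (D(l, Z) = sqrt(2*l - 2) = sqrt(-2 + 2*l))
m = -I*sqrt(6) (m = 5 - (5 + sqrt(-2 + 2*(-2))*1) = 5 - (5 + sqrt(-2 - 4)*1) = 5 - (5 + sqrt(-6)*1) = 5 - (5 + (I*sqrt(6))*1) = 5 - (5 + I*sqrt(6)) = 5 + (-5 - I*sqrt(6)) = -I*sqrt(6) ≈ -2.4495*I)
(156*m)*(4 + 2)**2 = (156*(-I*sqrt(6)))*(4 + 2)**2 = -156*I*sqrt(6)*6**2 = -156*I*sqrt(6)*36 = -5616*I*sqrt(6)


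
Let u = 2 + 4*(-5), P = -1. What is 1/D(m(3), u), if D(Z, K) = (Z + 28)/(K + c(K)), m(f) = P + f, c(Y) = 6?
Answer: -⅖ ≈ -0.40000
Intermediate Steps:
m(f) = -1 + f
u = -18 (u = 2 - 20 = -18)
D(Z, K) = (28 + Z)/(6 + K) (D(Z, K) = (Z + 28)/(K + 6) = (28 + Z)/(6 + K))
1/D(m(3), u) = 1/((28 + (-1 + 3))/(6 - 18)) = 1/((28 + 2)/(-12)) = 1/(-1/12*30) = 1/(-5/2) = -⅖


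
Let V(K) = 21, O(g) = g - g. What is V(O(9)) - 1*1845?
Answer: -1824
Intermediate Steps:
O(g) = 0
V(O(9)) - 1*1845 = 21 - 1*1845 = 21 - 1845 = -1824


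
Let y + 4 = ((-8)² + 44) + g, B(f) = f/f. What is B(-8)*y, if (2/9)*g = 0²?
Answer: 104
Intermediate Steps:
B(f) = 1
g = 0 (g = (9/2)*0² = (9/2)*0 = 0)
y = 104 (y = -4 + (((-8)² + 44) + 0) = -4 + ((64 + 44) + 0) = -4 + (108 + 0) = -4 + 108 = 104)
B(-8)*y = 1*104 = 104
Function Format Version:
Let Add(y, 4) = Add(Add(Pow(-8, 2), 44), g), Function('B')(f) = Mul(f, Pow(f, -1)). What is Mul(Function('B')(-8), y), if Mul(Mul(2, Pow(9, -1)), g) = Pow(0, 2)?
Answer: 104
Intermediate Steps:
Function('B')(f) = 1
g = 0 (g = Mul(Rational(9, 2), Pow(0, 2)) = Mul(Rational(9, 2), 0) = 0)
y = 104 (y = Add(-4, Add(Add(Pow(-8, 2), 44), 0)) = Add(-4, Add(Add(64, 44), 0)) = Add(-4, Add(108, 0)) = Add(-4, 108) = 104)
Mul(Function('B')(-8), y) = Mul(1, 104) = 104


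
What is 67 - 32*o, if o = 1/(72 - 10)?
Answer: 2061/31 ≈ 66.484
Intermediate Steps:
o = 1/62 ≈ 0.016129
67 - 32*o = 67 - 32*1/62 = 67 - 16/31 = 2061/31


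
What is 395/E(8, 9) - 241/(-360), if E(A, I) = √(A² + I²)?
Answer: 241/360 + 79*√145/29 ≈ 33.472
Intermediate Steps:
395/E(8, 9) - 241/(-360) = 395/(√(8² + 9²)) - 241/(-360) = 395/(√(64 + 81)) - 241*(-1/360) = 395/(√145) + 241/360 = 395*(√145/145) + 241/360 = 79*√145/29 + 241/360 = 241/360 + 79*√145/29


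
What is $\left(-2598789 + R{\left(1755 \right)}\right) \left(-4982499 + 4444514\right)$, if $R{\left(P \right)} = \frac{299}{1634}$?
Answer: $\frac{120237408548005}{86} \approx 1.3981 \cdot 10^{12}$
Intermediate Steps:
$R{\left(P \right)} = \frac{299}{1634}$ ($R{\left(P \right)} = 299 \cdot \frac{1}{1634} = \frac{299}{1634}$)
$\left(-2598789 + R{\left(1755 \right)}\right) \left(-4982499 + 4444514\right) = \left(-2598789 + \frac{299}{1634}\right) \left(-4982499 + 4444514\right) = \left(- \frac{4246420927}{1634}\right) \left(-537985\right) = \frac{120237408548005}{86}$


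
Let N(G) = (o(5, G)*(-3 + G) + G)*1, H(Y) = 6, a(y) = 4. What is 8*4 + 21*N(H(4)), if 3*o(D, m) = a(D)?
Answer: 242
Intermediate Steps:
o(D, m) = 4/3 (o(D, m) = (1/3)*4 = 4/3)
N(G) = -4 + 7*G/3 (N(G) = (4*(-3 + G)/3 + G)*1 = ((-4 + 4*G/3) + G)*1 = (-4 + 7*G/3)*1 = -4 + 7*G/3)
8*4 + 21*N(H(4)) = 8*4 + 21*(-4 + (7/3)*6) = 32 + 21*(-4 + 14) = 32 + 21*10 = 32 + 210 = 242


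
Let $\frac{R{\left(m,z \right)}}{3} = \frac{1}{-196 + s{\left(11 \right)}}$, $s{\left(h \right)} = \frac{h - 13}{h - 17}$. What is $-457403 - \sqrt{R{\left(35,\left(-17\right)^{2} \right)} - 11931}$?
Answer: $-457403 - \frac{i \sqrt{4111058022}}{587} \approx -4.574 \cdot 10^{5} - 109.23 i$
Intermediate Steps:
$s{\left(h \right)} = \frac{-13 + h}{-17 + h}$
$R{\left(m,z \right)} = - \frac{9}{587}$ ($R{\left(m,z \right)} = \frac{3}{-196 + \frac{-13 + 11}{-17 + 11}} = \frac{3}{-196 + \frac{1}{-6} \left(-2\right)} = \frac{3}{-196 - - \frac{1}{3}} = \frac{3}{-196 + \frac{1}{3}} = \frac{3}{- \frac{587}{3}} = 3 \left(- \frac{3}{587}\right) = - \frac{9}{587}$)
$-457403 - \sqrt{R{\left(35,\left(-17\right)^{2} \right)} - 11931} = -457403 - \sqrt{- \frac{9}{587} - 11931} = -457403 - \sqrt{- \frac{7003506}{587}} = -457403 - \frac{i \sqrt{4111058022}}{587}$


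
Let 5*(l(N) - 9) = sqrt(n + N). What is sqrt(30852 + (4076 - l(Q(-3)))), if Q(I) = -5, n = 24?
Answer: sqrt(872975 - 5*sqrt(19))/5 ≈ 186.86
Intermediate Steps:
l(N) = 9 + sqrt(24 + N)/5
sqrt(30852 + (4076 - l(Q(-3)))) = sqrt(30852 + (4076 - (9 + sqrt(24 - 5)/5))) = sqrt(30852 + (4076 - (9 + sqrt(19)/5))) = sqrt(30852 + (4076 + (-9 - sqrt(19)/5))) = sqrt(30852 + (4067 - sqrt(19)/5)) = sqrt(34919 - sqrt(19)/5)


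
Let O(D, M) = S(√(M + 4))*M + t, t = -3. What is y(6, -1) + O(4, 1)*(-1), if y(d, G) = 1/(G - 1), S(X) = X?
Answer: 5/2 - √5 ≈ 0.26393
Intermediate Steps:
y(d, G) = 1/(-1 + G)
O(D, M) = -3 + M*√(4 + M) (O(D, M) = √(M + 4)*M - 3 = √(4 + M)*M - 3 = M*√(4 + M) - 3 = -3 + M*√(4 + M))
y(6, -1) + O(4, 1)*(-1) = 1/(-1 - 1) + (-3 + 1*√(4 + 1))*(-1) = 1/(-2) + (-3 + 1*√5)*(-1) = -½ + (-3 + √5)*(-1) = -½ + (3 - √5) = 5/2 - √5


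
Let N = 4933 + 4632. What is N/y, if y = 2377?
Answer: 9565/2377 ≈ 4.0240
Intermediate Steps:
N = 9565
N/y = 9565/2377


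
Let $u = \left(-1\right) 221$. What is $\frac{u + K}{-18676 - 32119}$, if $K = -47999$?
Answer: $\frac{9644}{10159} \approx 0.94931$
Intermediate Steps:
$u = -221$
$\frac{u + K}{-18676 - 32119} = \frac{-221 - 47999}{-18676 - 32119} = - \frac{48220}{-50795} = \left(-48220\right) \left(- \frac{1}{50795}\right) = \frac{9644}{10159}$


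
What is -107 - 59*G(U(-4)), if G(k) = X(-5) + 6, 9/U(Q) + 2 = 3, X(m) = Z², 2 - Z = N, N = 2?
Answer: -461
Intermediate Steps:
Z = 0 (Z = 2 - 1*2 = 2 - 2 = 0)
X(m) = 0 (X(m) = 0² = 0)
U(Q) = 9 (U(Q) = 9/(-2 + 3) = 9/1 = 9*1 = 9)
G(k) = 6 (G(k) = 0 + 6 = 6)
-107 - 59*G(U(-4)) = -107 - 59*6 = -107 - 354 = -461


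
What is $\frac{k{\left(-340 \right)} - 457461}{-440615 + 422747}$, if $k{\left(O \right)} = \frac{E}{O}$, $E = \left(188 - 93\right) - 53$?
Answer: $\frac{25922797}{1012520} \approx 25.602$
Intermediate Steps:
$E = 42$ ($E = 95 - 53 = 42$)
$k{\left(O \right)} = \frac{42}{O}$
$\frac{k{\left(-340 \right)} - 457461}{-440615 + 422747} = \frac{\frac{42}{-340} - 457461}{-440615 + 422747} = \frac{42 \left(- \frac{1}{340}\right) - 457461}{-17868} = \left(- \frac{21}{170} - 457461\right) \left(- \frac{1}{17868}\right) = \left(- \frac{77768391}{170}\right) \left(- \frac{1}{17868}\right) = \frac{25922797}{1012520}$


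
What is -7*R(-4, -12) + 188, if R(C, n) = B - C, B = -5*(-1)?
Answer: 125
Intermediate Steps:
B = 5
R(C, n) = 5 - C
-7*R(-4, -12) + 188 = -7*(5 - 1*(-4)) + 188 = -7*(5 + 4) + 188 = -7*9 + 188 = -63 + 188 = 125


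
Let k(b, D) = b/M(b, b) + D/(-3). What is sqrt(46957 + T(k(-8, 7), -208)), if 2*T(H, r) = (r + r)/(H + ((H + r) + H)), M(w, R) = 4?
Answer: sqrt(13570845)/17 ≈ 216.70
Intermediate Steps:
k(b, D) = -D/3 + b/4 (k(b, D) = b/4 + D/(-3) = b*(1/4) + D*(-1/3) = b/4 - D/3 = -D/3 + b/4)
T(H, r) = r/(r + 3*H) (T(H, r) = ((r + r)/(H + ((H + r) + H)))/2 = ((2*r)/(H + (r + 2*H)))/2 = ((2*r)/(r + 3*H))/2 = (2*r/(r + 3*H))/2 = r/(r + 3*H))
sqrt(46957 + T(k(-8, 7), -208)) = sqrt(46957 - 208/(-208 + 3*(-1/3*7 + (1/4)*(-8)))) = sqrt(46957 - 208/(-208 + 3*(-7/3 - 2))) = sqrt(46957 - 208/(-208 + 3*(-13/3))) = sqrt(46957 - 208/(-208 - 13)) = sqrt(46957 - 208/(-221)) = sqrt(46957 - 208*(-1/221)) = sqrt(46957 + 16/17) = sqrt(798285/17) = sqrt(13570845)/17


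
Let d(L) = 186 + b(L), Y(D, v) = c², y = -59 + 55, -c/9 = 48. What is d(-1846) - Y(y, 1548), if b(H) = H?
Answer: -188284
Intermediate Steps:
c = -432 (c = -9*48 = -432)
y = -4
Y(D, v) = 186624 (Y(D, v) = (-432)² = 186624)
d(L) = 186 + L
d(-1846) - Y(y, 1548) = (186 - 1846) - 1*186624 = -1660 - 186624 = -188284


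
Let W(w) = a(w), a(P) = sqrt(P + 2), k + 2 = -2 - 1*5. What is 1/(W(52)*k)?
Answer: -sqrt(6)/162 ≈ -0.015120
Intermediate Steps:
k = -9 (k = -2 + (-2 - 1*5) = -2 + (-2 - 5) = -2 - 7 = -9)
a(P) = sqrt(2 + P)
W(w) = sqrt(2 + w)
1/(W(52)*k) = 1/(sqrt(2 + 52)*(-9)) = 1/(sqrt(54)*(-9)) = 1/((3*sqrt(6))*(-9)) = 1/(-27*sqrt(6)) = -sqrt(6)/162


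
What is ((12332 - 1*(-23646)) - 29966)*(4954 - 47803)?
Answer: -257608188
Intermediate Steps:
((12332 - 1*(-23646)) - 29966)*(4954 - 47803) = ((12332 + 23646) - 29966)*(-42849) = (35978 - 29966)*(-42849) = 6012*(-42849) = -257608188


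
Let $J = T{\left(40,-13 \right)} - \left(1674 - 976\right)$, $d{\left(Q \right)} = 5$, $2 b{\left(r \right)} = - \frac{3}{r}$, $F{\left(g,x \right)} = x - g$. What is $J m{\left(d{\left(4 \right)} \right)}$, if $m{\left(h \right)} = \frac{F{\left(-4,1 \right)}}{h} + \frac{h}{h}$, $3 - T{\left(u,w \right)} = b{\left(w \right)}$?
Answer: $- \frac{18073}{13} \approx -1390.2$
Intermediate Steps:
$b{\left(r \right)} = - \frac{3}{2 r}$ ($b{\left(r \right)} = \frac{\left(-3\right) \frac{1}{r}}{2} = - \frac{3}{2 r}$)
$T{\left(u,w \right)} = 3 + \frac{3}{2 w}$ ($T{\left(u,w \right)} = 3 - - \frac{3}{2 w} = 3 + \frac{3}{2 w}$)
$J = - \frac{18073}{26}$ ($J = \left(3 + \frac{3}{2 \left(-13\right)}\right) - \left(1674 - 976\right) = \left(3 + \frac{3}{2} \left(- \frac{1}{13}\right)\right) - \left(1674 - 976\right) = \left(3 - \frac{3}{26}\right) - 698 = \frac{75}{26} - 698 = - \frac{18073}{26} \approx -695.12$)
$m{\left(h \right)} = 1 + \frac{5}{h}$ ($m{\left(h \right)} = \frac{1 - -4}{h} + \frac{h}{h} = \frac{1 + 4}{h} + 1 = \frac{5}{h} + 1 = 1 + \frac{5}{h}$)
$J m{\left(d{\left(4 \right)} \right)} = - \frac{18073 \frac{5 + 5}{5}}{26} = - \frac{18073 \cdot \frac{1}{5} \cdot 10}{26} = \left(- \frac{18073}{26}\right) 2 = - \frac{18073}{13}$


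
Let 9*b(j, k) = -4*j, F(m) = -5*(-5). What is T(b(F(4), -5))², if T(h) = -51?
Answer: 2601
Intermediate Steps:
F(m) = 25
b(j, k) = -4*j/9 (b(j, k) = (-4*j)/9 = -4*j/9)
T(b(F(4), -5))² = (-51)² = 2601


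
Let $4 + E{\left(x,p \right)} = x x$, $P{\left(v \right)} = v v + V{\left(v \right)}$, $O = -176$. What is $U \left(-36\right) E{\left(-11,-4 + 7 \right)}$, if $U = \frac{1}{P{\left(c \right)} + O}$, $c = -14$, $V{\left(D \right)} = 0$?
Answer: $- \frac{1053}{5} \approx -210.6$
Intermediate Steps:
$P{\left(v \right)} = v^{2}$ ($P{\left(v \right)} = v v + 0 = v^{2} + 0 = v^{2}$)
$E{\left(x,p \right)} = -4 + x^{2}$ ($E{\left(x,p \right)} = -4 + x x = -4 + x^{2}$)
$U = \frac{1}{20}$ ($U = \frac{1}{\left(-14\right)^{2} - 176} = \frac{1}{196 - 176} = \frac{1}{20} \approx 0.05$)
$U \left(-36\right) E{\left(-11,-4 + 7 \right)} = \frac{1}{20} \left(-36\right) \left(-4 + \left(-11\right)^{2}\right) = - \frac{9 \left(-4 + 121\right)}{5} = \left(- \frac{9}{5}\right) 117 = - \frac{1053}{5}$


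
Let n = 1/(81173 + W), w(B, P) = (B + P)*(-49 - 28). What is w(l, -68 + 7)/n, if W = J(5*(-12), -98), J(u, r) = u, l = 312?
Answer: -1567670951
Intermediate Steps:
W = -60 (W = 5*(-12) = -60)
w(B, P) = -77*B - 77*P (w(B, P) = (B + P)*(-77) = -77*B - 77*P)
n = 1/81113 (n = 1/(81173 - 60) = 1/81113 ≈ 1.2328e-5)
w(l, -68 + 7)/n = (-77*312 - 77*(-68 + 7))/(1/81113) = (-24024 - 77*(-61))*81113 = (-24024 + 4697)*81113 = -19327*81113 = -1567670951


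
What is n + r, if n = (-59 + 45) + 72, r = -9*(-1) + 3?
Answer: 70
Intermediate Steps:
r = 12 (r = 9 + 3 = 12)
n = 58 (n = -14 + 72 = 58)
n + r = 58 + 12 = 70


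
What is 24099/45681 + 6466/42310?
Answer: 219167006/322127185 ≈ 0.68037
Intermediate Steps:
24099/45681 + 6466/42310 = 24099*(1/45681) + 6466*(1/42310) = 8033/15227 + 3233/21155 = 219167006/322127185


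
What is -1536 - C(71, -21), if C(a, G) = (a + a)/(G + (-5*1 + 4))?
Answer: -16825/11 ≈ -1529.5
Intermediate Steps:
C(a, G) = 2*a/(-1 + G) (C(a, G) = (2*a)/(G + (-5 + 4)) = (2*a)/(G - 1) = (2*a)/(-1 + G) = 2*a/(-1 + G))
-1536 - C(71, -21) = -1536 - 2*71/(-1 - 21) = -1536 - 2*71/(-22) = -1536 - 2*71*(-1)/22 = -1536 - 1*(-71/11) = -1536 + 71/11 = -16825/11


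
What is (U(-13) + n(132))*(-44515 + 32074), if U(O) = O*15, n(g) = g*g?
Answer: -214345989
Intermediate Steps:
n(g) = g²
U(O) = 15*O
(U(-13) + n(132))*(-44515 + 32074) = (15*(-13) + 132²)*(-44515 + 32074) = (-195 + 17424)*(-12441) = 17229*(-12441) = -214345989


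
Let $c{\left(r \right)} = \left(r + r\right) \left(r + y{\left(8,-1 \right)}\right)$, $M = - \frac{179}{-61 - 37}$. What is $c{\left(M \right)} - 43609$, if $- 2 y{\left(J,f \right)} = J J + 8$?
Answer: $- \frac{210009889}{4802} \approx -43734.0$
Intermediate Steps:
$M = \frac{179}{98}$ ($M = - \frac{179}{-98} = \left(-179\right) \left(- \frac{1}{98}\right) = \frac{179}{98} \approx 1.8265$)
$y{\left(J,f \right)} = -4 - \frac{J^{2}}{2}$ ($y{\left(J,f \right)} = - \frac{J J + 8}{2} = - \frac{J^{2} + 8}{2} = - \frac{8 + J^{2}}{2} = -4 - \frac{J^{2}}{2}$)
$c{\left(r \right)} = 2 r \left(-36 + r\right)$ ($c{\left(r \right)} = \left(r + r\right) \left(r - \left(4 + \frac{8^{2}}{2}\right)\right) = 2 r \left(r - 36\right) = 2 r \left(-36 + r\right)$)
$c{\left(M \right)} - 43609 = 2 \cdot \frac{179}{98} \left(-36 + \frac{179}{98}\right) - 43609 = 2 \cdot \frac{179}{98} \left(- \frac{3349}{98}\right) - 43609 = - \frac{599471}{4802} - 43609 = - \frac{210009889}{4802}$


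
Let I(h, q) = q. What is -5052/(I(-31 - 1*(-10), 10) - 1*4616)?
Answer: 2526/2303 ≈ 1.0968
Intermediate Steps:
-5052/(I(-31 - 1*(-10), 10) - 1*4616) = -5052/(10 - 1*4616) = -5052/(10 - 4616) = -5052/(-4606) = -5052*(-1/4606) = 2526/2303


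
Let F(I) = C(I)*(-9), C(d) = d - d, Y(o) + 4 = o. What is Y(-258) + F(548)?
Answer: -262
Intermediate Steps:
Y(o) = -4 + o
C(d) = 0
F(I) = 0 (F(I) = 0*(-9) = 0)
Y(-258) + F(548) = (-4 - 258) + 0 = -262 + 0 = -262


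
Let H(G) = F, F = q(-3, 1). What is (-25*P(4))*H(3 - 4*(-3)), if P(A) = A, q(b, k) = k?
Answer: -100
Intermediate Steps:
F = 1
H(G) = 1
(-25*P(4))*H(3 - 4*(-3)) = -25*4*1 = -100*1 = -100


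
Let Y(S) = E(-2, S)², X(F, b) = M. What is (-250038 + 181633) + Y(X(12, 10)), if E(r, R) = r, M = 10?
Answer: -68401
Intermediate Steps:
X(F, b) = 10
Y(S) = 4 (Y(S) = (-2)² = 4)
(-250038 + 181633) + Y(X(12, 10)) = (-250038 + 181633) + 4 = -68405 + 4 = -68401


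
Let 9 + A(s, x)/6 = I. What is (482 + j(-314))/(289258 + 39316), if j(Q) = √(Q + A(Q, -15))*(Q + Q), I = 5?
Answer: 241/164287 - 4082*I*√2/164287 ≈ 0.0014669 - 0.035139*I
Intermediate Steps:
A(s, x) = -24 (A(s, x) = -54 + 6*5 = -54 + 30 = -24)
j(Q) = 2*Q*√(-24 + Q) (j(Q) = √(Q - 24)*(Q + Q) = √(-24 + Q)*(2*Q) = 2*Q*√(-24 + Q))
(482 + j(-314))/(289258 + 39316) = (482 + 2*(-314)*√(-24 - 314))/(289258 + 39316) = (482 + 2*(-314)*√(-338))/328574 = (482 + 2*(-314)*(13*I*√2))*(1/328574) = (482 - 8164*I*√2)*(1/328574) = 241/164287 - 4082*I*√2/164287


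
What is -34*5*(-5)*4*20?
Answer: 68000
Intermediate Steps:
-34*5*(-5)*4*20 = -(-850)*4*20 = -34*(-100)*20 = 3400*20 = 68000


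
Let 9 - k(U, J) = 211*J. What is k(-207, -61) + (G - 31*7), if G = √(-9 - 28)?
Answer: 12663 + I*√37 ≈ 12663.0 + 6.0828*I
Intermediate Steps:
G = I*√37 (G = √(-37) = I*√37 ≈ 6.0828*I)
k(U, J) = 9 - 211*J
k(-207, -61) + (G - 31*7) = (9 - 211*(-61)) + (I*√37 - 31*7) = (9 + 12871) + (I*√37 - 217) = 12880 + (-217 + I*√37) = 12663 + I*√37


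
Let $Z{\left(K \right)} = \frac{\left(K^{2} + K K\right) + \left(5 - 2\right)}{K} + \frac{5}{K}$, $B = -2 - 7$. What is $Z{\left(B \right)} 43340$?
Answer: $- \frac{7367800}{9} \approx -8.1864 \cdot 10^{5}$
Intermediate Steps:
$B = -9$ ($B = -2 - 7 = -9$)
$Z{\left(K \right)} = \frac{5}{K} + \frac{3 + 2 K^{2}}{K}$ ($Z{\left(K \right)} = \frac{\left(K^{2} + K^{2}\right) + 3}{K} + \frac{5}{K} = \frac{2 K^{2} + 3}{K} + \frac{5}{K} = \frac{3 + 2 K^{2}}{K} + \frac{5}{K} = \frac{5}{K} + \frac{3 + 2 K^{2}}{K}$)
$Z{\left(B \right)} 43340 = \left(2 \left(-9\right) + \frac{8}{-9}\right) 43340 = \left(-18 + 8 \left(- \frac{1}{9}\right)\right) 43340 = \left(-18 - \frac{8}{9}\right) 43340 = \left(- \frac{170}{9}\right) 43340 = - \frac{7367800}{9}$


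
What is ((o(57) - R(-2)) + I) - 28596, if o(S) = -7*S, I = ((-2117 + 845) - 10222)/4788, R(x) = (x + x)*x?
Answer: -9919847/342 ≈ -29005.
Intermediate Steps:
R(x) = 2*x² (R(x) = (2*x)*x = 2*x²)
I = -821/342 (I = (-1272 - 10222)*(1/4788) = -11494*1/4788 = -821/342 ≈ -2.4006)
((o(57) - R(-2)) + I) - 28596 = ((-7*57 - 2*(-2)²) - 821/342) - 28596 = ((-399 - 2*4) - 821/342) - 28596 = ((-399 - 1*8) - 821/342) - 28596 = ((-399 - 8) - 821/342) - 28596 = (-407 - 821/342) - 28596 = -140015/342 - 28596 = -9919847/342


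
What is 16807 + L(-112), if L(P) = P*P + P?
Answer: 29239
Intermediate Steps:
L(P) = P + P² (L(P) = P² + P = P + P²)
16807 + L(-112) = 16807 - 112*(1 - 112) = 16807 - 112*(-111) = 16807 + 12432 = 29239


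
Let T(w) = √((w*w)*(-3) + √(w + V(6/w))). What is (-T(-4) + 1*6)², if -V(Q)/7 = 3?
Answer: (6 - √(-48 + 5*I))² ≈ -16.324 - 78.251*I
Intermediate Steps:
V(Q) = -21 (V(Q) = -7*3 = -21)
T(w) = √(√(-21 + w) - 3*w²) (T(w) = √((w*w)*(-3) + √(w - 21)) = √(w²*(-3) + √(-21 + w)) = √(-3*w² + √(-21 + w)) = √(√(-21 + w) - 3*w²))
(-T(-4) + 1*6)² = (-√(√(-21 - 4) - 3*(-4)²) + 1*6)² = (-√(√(-25) - 3*16) + 6)² = (-√(5*I - 48) + 6)² = (-√(-48 + 5*I) + 6)² = (6 - √(-48 + 5*I))²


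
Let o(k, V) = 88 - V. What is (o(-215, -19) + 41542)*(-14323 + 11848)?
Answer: -103081275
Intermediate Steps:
(o(-215, -19) + 41542)*(-14323 + 11848) = ((88 - 1*(-19)) + 41542)*(-14323 + 11848) = ((88 + 19) + 41542)*(-2475) = (107 + 41542)*(-2475) = 41649*(-2475) = -103081275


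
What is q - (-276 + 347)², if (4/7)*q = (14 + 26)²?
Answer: -2241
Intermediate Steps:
q = 2800 (q = 7*(14 + 26)²/4 = (7/4)*40² = (7/4)*1600 = 2800)
q - (-276 + 347)² = 2800 - (-276 + 347)² = 2800 - 1*71² = 2800 - 1*5041 = 2800 - 5041 = -2241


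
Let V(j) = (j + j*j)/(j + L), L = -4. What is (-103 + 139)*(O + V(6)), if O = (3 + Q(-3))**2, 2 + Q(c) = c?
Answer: 900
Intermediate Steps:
Q(c) = -2 + c
V(j) = (j + j**2)/(-4 + j) (V(j) = (j + j*j)/(j - 4) = (j + j**2)/(-4 + j))
O = 4 (O = (3 + (-2 - 3))**2 = (3 - 5)**2 = (-2)**2 = 4)
(-103 + 139)*(O + V(6)) = (-103 + 139)*(4 + 6*(1 + 6)/(-4 + 6)) = 36*(4 + 6*7/2) = 36*(4 + 6*(1/2)*7) = 36*(4 + 21) = 36*25 = 900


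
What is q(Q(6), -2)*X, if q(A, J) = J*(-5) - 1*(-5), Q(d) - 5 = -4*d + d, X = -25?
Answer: -375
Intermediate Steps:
Q(d) = 5 - 3*d (Q(d) = 5 + (-4*d + d) = 5 - 3*d)
q(A, J) = 5 - 5*J (q(A, J) = -5*J + 5 = 5 - 5*J)
q(Q(6), -2)*X = (5 - 5*(-2))*(-25) = (5 + 10)*(-25) = 15*(-25) = -375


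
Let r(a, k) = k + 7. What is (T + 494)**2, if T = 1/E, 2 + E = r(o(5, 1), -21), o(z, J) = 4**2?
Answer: 62457409/256 ≈ 2.4397e+5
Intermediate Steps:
o(z, J) = 16
r(a, k) = 7 + k
E = -16 (E = -2 + (7 - 21) = -2 - 14 = -16)
T = -1/16 (T = 1/(-16) = -1/16 ≈ -0.062500)
(T + 494)**2 = (-1/16 + 494)**2 = (7903/16)**2 = 62457409/256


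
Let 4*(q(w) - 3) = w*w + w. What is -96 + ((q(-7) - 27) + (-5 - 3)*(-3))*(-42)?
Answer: -537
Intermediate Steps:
q(w) = 3 + w/4 + w**2/4 (q(w) = 3 + (w*w + w)/4 = 3 + (w**2 + w)/4 = 3 + (w + w**2)/4 = 3 + (w/4 + w**2/4) = 3 + w/4 + w**2/4)
-96 + ((q(-7) - 27) + (-5 - 3)*(-3))*(-42) = -96 + (((3 + (1/4)*(-7) + (1/4)*(-7)**2) - 27) + (-5 - 3)*(-3))*(-42) = -96 + (((3 - 7/4 + (1/4)*49) - 27) - 8*(-3))*(-42) = -96 + (((3 - 7/4 + 49/4) - 27) + 24)*(-42) = -96 + ((27/2 - 27) + 24)*(-42) = -96 + (-27/2 + 24)*(-42) = -96 + (21/2)*(-42) = -96 - 441 = -537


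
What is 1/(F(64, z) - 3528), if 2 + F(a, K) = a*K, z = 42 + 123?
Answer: 1/7030 ≈ 0.00014225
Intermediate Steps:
z = 165
F(a, K) = -2 + K*a (F(a, K) = -2 + a*K = -2 + K*a)
1/(F(64, z) - 3528) = 1/((-2 + 165*64) - 3528) = 1/((-2 + 10560) - 3528) = 1/(10558 - 3528) = 1/7030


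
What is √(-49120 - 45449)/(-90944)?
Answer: -I*√94569/90944 ≈ -0.0033814*I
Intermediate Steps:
√(-49120 - 45449)/(-90944) = √(-94569)*(-1/90944) = (I*√94569)*(-1/90944) = -I*√94569/90944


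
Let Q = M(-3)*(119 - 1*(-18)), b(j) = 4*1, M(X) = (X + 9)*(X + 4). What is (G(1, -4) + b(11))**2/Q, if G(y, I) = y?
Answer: 25/822 ≈ 0.030414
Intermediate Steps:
M(X) = (4 + X)*(9 + X) (M(X) = (9 + X)*(4 + X) = (4 + X)*(9 + X))
b(j) = 4
Q = 822 (Q = (36 + (-3)**2 + 13*(-3))*(119 - 1*(-18)) = (36 + 9 - 39)*(119 + 18) = 6*137 = 822)
(G(1, -4) + b(11))**2/Q = (1 + 4)**2/822 = 5**2*(1/822) = 25*(1/822) = 25/822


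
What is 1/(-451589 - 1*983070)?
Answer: -1/1434659 ≈ -6.9703e-7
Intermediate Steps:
1/(-451589 - 1*983070) = 1/(-451589 - 983070) = 1/(-1434659) = -1/1434659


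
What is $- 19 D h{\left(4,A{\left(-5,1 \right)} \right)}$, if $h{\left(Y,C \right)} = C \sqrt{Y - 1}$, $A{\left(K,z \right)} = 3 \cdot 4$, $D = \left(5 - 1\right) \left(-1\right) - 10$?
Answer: $3192 \sqrt{3} \approx 5528.7$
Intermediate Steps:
$D = -14$ ($D = 4 \left(-1\right) - 10 = -4 - 10 = -14$)
$A{\left(K,z \right)} = 12$
$h{\left(Y,C \right)} = C \sqrt{-1 + Y}$
$- 19 D h{\left(4,A{\left(-5,1 \right)} \right)} = \left(-19\right) \left(-14\right) 12 \sqrt{-1 + 4} = 266 \cdot 12 \sqrt{3} = 3192 \sqrt{3}$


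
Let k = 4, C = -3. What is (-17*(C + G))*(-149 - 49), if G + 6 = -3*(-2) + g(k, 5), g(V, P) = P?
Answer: 6732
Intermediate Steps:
G = 5 (G = -6 + (-3*(-2) + 5) = -6 + (6 + 5) = -6 + 11 = 5)
(-17*(C + G))*(-149 - 49) = (-17*(-3 + 5))*(-149 - 49) = -17*2*(-198) = -34*(-198) = 6732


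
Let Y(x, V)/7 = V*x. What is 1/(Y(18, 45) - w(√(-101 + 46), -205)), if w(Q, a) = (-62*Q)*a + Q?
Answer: 126/198188279 + 4237*I*√55/2972824185 ≈ 6.3576e-7 + 1.057e-5*I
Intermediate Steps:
Y(x, V) = 7*V*x (Y(x, V) = 7*(V*x) = 7*V*x)
w(Q, a) = Q - 62*Q*a (w(Q, a) = -62*Q*a + Q = Q - 62*Q*a)
1/(Y(18, 45) - w(√(-101 + 46), -205)) = 1/(7*45*18 - √(-101 + 46)*(1 - 62*(-205))) = 1/(5670 - √(-55)*(1 + 12710)) = 1/(5670 - I*√55*12711) = 1/(5670 - 12711*I*√55)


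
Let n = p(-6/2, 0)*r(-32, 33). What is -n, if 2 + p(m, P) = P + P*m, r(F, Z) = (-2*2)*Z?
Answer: -264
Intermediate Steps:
r(F, Z) = -4*Z
p(m, P) = -2 + P + P*m (p(m, P) = -2 + (P + P*m) = -2 + P + P*m)
n = 264 (n = (-2 + 0 + 0*(-6/2))*(-4*33) = (-2 + 0 + 0*(-6*½))*(-132) = (-2 + 0 + 0*(-3))*(-132) = (-2 + 0 + 0)*(-132) = -2*(-132) = 264)
-n = -1*264 = -264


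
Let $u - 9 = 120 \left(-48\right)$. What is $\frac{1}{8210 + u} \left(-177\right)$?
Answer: $- \frac{177}{2459} \approx -0.07198$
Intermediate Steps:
$u = -5751$ ($u = 9 + 120 \left(-48\right) = 9 - 5760 = -5751$)
$\frac{1}{8210 + u} \left(-177\right) = \frac{1}{8210 - 5751} \left(-177\right) = \frac{1}{2459} \left(-177\right) = - \frac{177}{2459}$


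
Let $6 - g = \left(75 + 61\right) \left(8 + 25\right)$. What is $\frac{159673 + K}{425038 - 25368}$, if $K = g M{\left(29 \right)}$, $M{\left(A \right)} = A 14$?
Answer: $- \frac{1660019}{399670} \approx -4.1535$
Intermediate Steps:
$M{\left(A \right)} = 14 A$
$g = -4482$ ($g = 6 - \left(75 + 61\right) \left(8 + 25\right) = 6 - 136 \cdot 33 = 6 - 4488 = -4482$)
$K = -1819692$ ($K = - 4482 \cdot 14 \cdot 29 = \left(-4482\right) 406 = -1819692$)
$\frac{159673 + K}{425038 - 25368} = \frac{159673 - 1819692}{425038 - 25368} = - \frac{1660019}{399670}$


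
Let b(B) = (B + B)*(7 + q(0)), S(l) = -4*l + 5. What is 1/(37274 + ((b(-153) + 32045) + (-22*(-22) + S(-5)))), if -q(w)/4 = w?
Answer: 1/67686 ≈ 1.4774e-5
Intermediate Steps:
S(l) = 5 - 4*l
q(w) = -4*w
b(B) = 14*B (b(B) = (B + B)*(7 - 4*0) = (2*B)*(7 + 0) = (2*B)*7 = 14*B)
1/(37274 + ((b(-153) + 32045) + (-22*(-22) + S(-5)))) = 1/(37274 + ((14*(-153) + 32045) + (-22*(-22) + (5 - 4*(-5))))) = 1/(37274 + ((-2142 + 32045) + (484 + (5 + 20)))) = 1/(37274 + (29903 + (484 + 25))) = 1/(37274 + (29903 + 509)) = 1/(37274 + 30412) = 1/67686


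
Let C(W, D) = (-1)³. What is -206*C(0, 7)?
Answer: 206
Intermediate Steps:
C(W, D) = -1
-206*C(0, 7) = -206*(-1) = 206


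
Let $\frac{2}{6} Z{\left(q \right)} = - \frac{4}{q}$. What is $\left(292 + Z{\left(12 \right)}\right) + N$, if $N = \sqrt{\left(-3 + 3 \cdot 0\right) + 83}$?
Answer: $291 + 4 \sqrt{5} \approx 299.94$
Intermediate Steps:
$Z{\left(q \right)} = - \frac{12}{q}$ ($Z{\left(q \right)} = 3 \left(- \frac{4}{q}\right) = - \frac{12}{q}$)
$N = 4 \sqrt{5}$ ($N = \sqrt{\left(-3 + 0\right) + 83} = \sqrt{-3 + 83} = \sqrt{80} = 4 \sqrt{5} \approx 8.9443$)
$\left(292 + Z{\left(12 \right)}\right) + N = \left(292 - \frac{12}{12}\right) + 4 \sqrt{5} = \left(292 - 1\right) + 4 \sqrt{5} = 291 + 4 \sqrt{5}$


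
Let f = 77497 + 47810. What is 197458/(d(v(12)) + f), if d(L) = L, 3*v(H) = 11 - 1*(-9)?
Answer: 592374/375941 ≈ 1.5757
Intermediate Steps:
v(H) = 20/3 (v(H) = (11 - 1*(-9))/3 = (11 + 9)/3 = (1/3)*20 = 20/3)
f = 125307
197458/(d(v(12)) + f) = 197458/(20/3 + 125307) = 197458/(375941/3) = 197458*(3/375941) = 592374/375941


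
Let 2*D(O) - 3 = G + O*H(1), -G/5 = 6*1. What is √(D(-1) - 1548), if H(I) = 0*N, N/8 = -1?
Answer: 3*I*√694/2 ≈ 39.516*I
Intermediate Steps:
N = -8 (N = 8*(-1) = -8)
H(I) = 0 (H(I) = 0*(-8) = 0)
G = -30 ≈ -30.000
D(O) = -27/2 (D(O) = 3/2 + (-30 + O*0)/2 = 3/2 + (-30 + 0)/2 = 3/2 + (½)*(-30) = 3/2 - 15 = -27/2)
√(D(-1) - 1548) = √(-27/2 - 1548) = √(-3123/2) = 3*I*√694/2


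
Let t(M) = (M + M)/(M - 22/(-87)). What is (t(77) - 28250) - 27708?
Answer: -34189120/611 ≈ -55956.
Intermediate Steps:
t(M) = 2*M/(22/87 + M) (t(M) = (2*M)/(M - 22*(-1/87)) = (2*M)/(M + 22/87) = (2*M)/(22/87 + M) = 2*M/(22/87 + M))
(t(77) - 28250) - 27708 = (174*77/(22 + 87*77) - 28250) - 27708 = (174*77/(22 + 6699) - 28250) - 27708 = (174*77/6721 - 28250) - 27708 = (174*77*(1/6721) - 28250) - 27708 = (1218/611 - 28250) - 27708 = -17259532/611 - 27708 = -34189120/611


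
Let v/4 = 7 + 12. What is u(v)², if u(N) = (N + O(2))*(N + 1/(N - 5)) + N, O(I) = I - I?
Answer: 172696762624/5041 ≈ 3.4258e+7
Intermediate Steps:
O(I) = 0
v = 76 (v = 4*(7 + 12) = 4*19 = 76)
u(N) = N + N*(N + 1/(-5 + N)) (u(N) = (N + 0)*(N + 1/(N - 5)) + N = N*(N + 1/(-5 + N)) + N = N + N*(N + 1/(-5 + N)))
u(v)² = (76*(-4 + 76² - 4*76)/(-5 + 76))² = (76*(-4 + 5776 - 304)/71)² = (76*(1/71)*5468)² = (415568/71)² = 172696762624/5041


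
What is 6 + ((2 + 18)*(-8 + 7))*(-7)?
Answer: 146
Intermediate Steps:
6 + ((2 + 18)*(-8 + 7))*(-7) = 6 + (20*(-1))*(-7) = 6 - 20*(-7) = 6 + 140 = 146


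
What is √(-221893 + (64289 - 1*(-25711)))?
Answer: I*√131893 ≈ 363.17*I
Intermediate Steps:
√(-221893 + (64289 - 1*(-25711))) = √(-221893 + (64289 + 25711)) = √(-221893 + 90000) = √(-131893) = I*√131893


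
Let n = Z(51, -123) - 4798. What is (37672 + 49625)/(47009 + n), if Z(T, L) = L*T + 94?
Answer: 87297/36032 ≈ 2.4228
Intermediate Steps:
Z(T, L) = 94 + L*T
n = -10977 (n = (94 - 123*51) - 4798 = (94 - 6273) - 4798 = -6179 - 4798 = -10977)
(37672 + 49625)/(47009 + n) = (37672 + 49625)/(47009 - 10977) = 87297/36032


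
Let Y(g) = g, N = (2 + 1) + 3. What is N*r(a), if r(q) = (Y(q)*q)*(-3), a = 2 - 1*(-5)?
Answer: -882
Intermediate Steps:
a = 7 (a = 2 + 5 = 7)
N = 6 (N = 3 + 3 = 6)
r(q) = -3*q**2 (r(q) = (q*q)*(-3) = q**2*(-3) = -3*q**2)
N*r(a) = 6*(-3*7**2) = 6*(-3*49) = 6*(-147) = -882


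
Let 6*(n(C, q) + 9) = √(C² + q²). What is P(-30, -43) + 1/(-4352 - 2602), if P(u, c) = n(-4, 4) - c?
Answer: 236435/6954 + 2*√2/3 ≈ 34.943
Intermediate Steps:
n(C, q) = -9 + √(C² + q²)/6
P(u, c) = -9 - c + 2*√2/3 (P(u, c) = (-9 + √((-4)² + 4²)/6) - c = (-9 + √(16 + 16)/6) - c = (-9 + √32/6) - c = (-9 + (4*√2)/6) - c = (-9 + 2*√2/3) - c = -9 - c + 2*√2/3)
P(-30, -43) + 1/(-4352 - 2602) = (-9 - 1*(-43) + 2*√2/3) + 1/(-4352 - 2602) = (-9 + 43 + 2*√2/3) + 1/(-6954) = (34 + 2*√2/3) - 1/6954 = 236435/6954 + 2*√2/3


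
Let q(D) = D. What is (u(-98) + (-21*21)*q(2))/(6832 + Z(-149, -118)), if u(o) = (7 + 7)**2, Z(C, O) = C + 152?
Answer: -686/6835 ≈ -0.10037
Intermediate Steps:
Z(C, O) = 152 + C
u(o) = 196 (u(o) = 14**2 = 196)
(u(-98) + (-21*21)*q(2))/(6832 + Z(-149, -118)) = (196 - 21*21*2)/(6832 + (152 - 149)) = (196 - 441*2)/(6832 + 3) = (196 - 882)/6835 = -686*1/6835 = -686/6835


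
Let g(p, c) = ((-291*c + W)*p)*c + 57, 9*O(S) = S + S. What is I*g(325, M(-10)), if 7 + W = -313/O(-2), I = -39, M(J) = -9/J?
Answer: -39747825/8 ≈ -4.9685e+6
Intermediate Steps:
O(S) = 2*S/9 (O(S) = (S + S)/9 = (2*S)/9 = 2*S/9)
W = 2789/4 (W = -7 - 313/((2/9)*(-2)) = -7 - 313/(-4/9) = -7 - 313*(-9/4) = -7 + 2817/4 = 2789/4 ≈ 697.25)
g(p, c) = 57 + c*p*(2789/4 - 291*c) (g(p, c) = ((-291*c + 2789/4)*p)*c + 57 = ((2789/4 - 291*c)*p)*c + 57 = (p*(2789/4 - 291*c))*c + 57 = c*p*(2789/4 - 291*c) + 57 = 57 + c*p*(2789/4 - 291*c))
I*g(325, M(-10)) = -39*(57 - 291*325*(-9/(-10))² + (2789/4)*(-9/(-10))*325) = -39*(57 - 291*325*(-9*(-⅒))² + (2789/4)*(-9*(-⅒))*325) = -39*(57 - 291*325*(9/10)² + (2789/4)*(9/10)*325) = -39*(57 - 291*325*81/100 + 1631565/8) = -39*(57 - 306423/4 + 1631565/8) = -39*1019175/8 = -39747825/8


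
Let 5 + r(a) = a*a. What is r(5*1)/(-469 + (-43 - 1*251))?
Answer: -20/763 ≈ -0.026212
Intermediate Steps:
r(a) = -5 + a² (r(a) = -5 + a*a = -5 + a²)
r(5*1)/(-469 + (-43 - 1*251)) = (-5 + (5*1)²)/(-469 + (-43 - 1*251)) = (-5 + 5²)/(-469 + (-43 - 251)) = (-5 + 25)/(-469 - 294) = 20/(-763) = 20*(-1/763) = -20/763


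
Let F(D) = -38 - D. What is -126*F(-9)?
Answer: 3654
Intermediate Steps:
-126*F(-9) = -126*(-38 - 1*(-9)) = -126*(-38 + 9) = -126*(-29) = 3654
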